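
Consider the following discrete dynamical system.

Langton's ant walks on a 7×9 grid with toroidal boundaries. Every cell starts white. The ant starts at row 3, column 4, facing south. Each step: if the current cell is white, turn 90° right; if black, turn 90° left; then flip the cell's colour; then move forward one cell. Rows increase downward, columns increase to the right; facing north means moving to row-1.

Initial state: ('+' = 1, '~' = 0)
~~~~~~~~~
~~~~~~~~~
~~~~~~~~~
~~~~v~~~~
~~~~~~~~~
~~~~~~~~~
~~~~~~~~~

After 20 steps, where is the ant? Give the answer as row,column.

k=0  ~~~~~~~~~
~~~~~~~~~
~~~~~~~~~
~~~~v~~~~
~~~~~~~~~
~~~~~~~~~
~~~~~~~~~
k=1  ~~~~~~~~~
~~~~~~~~~
~~~~~~~~~
~~~<+~~~~
~~~~~~~~~
~~~~~~~~~
~~~~~~~~~
k=2  ~~~~~~~~~
~~~~~~~~~
~~~^~~~~~
~~~++~~~~
~~~~~~~~~
~~~~~~~~~
~~~~~~~~~
k=3  ~~~~~~~~~
~~~~~~~~~
~~~+>~~~~
~~~++~~~~
~~~~~~~~~
~~~~~~~~~
~~~~~~~~~
k=4  ~~~~~~~~~
~~~~~~~~~
~~~++~~~~
~~~+v~~~~
~~~~~~~~~
~~~~~~~~~
~~~~~~~~~
k=5  ~~~~~~~~~
~~~~~~~~~
~~~++~~~~
~~~+~>~~~
~~~~~~~~~
~~~~~~~~~
~~~~~~~~~
k=6  ~~~~~~~~~
~~~~~~~~~
~~~++~~~~
~~~+~+~~~
~~~~~v~~~
~~~~~~~~~
~~~~~~~~~
k=7  ~~~~~~~~~
~~~~~~~~~
~~~++~~~~
~~~+~+~~~
~~~~<+~~~
~~~~~~~~~
~~~~~~~~~
k=8  ~~~~~~~~~
~~~~~~~~~
~~~++~~~~
~~~+^+~~~
~~~~++~~~
~~~~~~~~~
~~~~~~~~~
k=9  ~~~~~~~~~
~~~~~~~~~
~~~++~~~~
~~~++>~~~
~~~~++~~~
~~~~~~~~~
~~~~~~~~~
k=10  ~~~~~~~~~
~~~~~~~~~
~~~++^~~~
~~~++~~~~
~~~~++~~~
~~~~~~~~~
~~~~~~~~~
k=11  ~~~~~~~~~
~~~~~~~~~
~~~+++>~~
~~~++~~~~
~~~~++~~~
~~~~~~~~~
~~~~~~~~~
k=12  ~~~~~~~~~
~~~~~~~~~
~~~++++~~
~~~++~v~~
~~~~++~~~
~~~~~~~~~
~~~~~~~~~
k=13  ~~~~~~~~~
~~~~~~~~~
~~~++++~~
~~~++<+~~
~~~~++~~~
~~~~~~~~~
~~~~~~~~~
k=14  ~~~~~~~~~
~~~~~~~~~
~~~++^+~~
~~~++++~~
~~~~++~~~
~~~~~~~~~
~~~~~~~~~
k=15  ~~~~~~~~~
~~~~~~~~~
~~~+<~+~~
~~~++++~~
~~~~++~~~
~~~~~~~~~
~~~~~~~~~
k=16  ~~~~~~~~~
~~~~~~~~~
~~~+~~+~~
~~~+v++~~
~~~~++~~~
~~~~~~~~~
~~~~~~~~~
k=17  ~~~~~~~~~
~~~~~~~~~
~~~+~~+~~
~~~+~>+~~
~~~~++~~~
~~~~~~~~~
~~~~~~~~~
k=18  ~~~~~~~~~
~~~~~~~~~
~~~+~^+~~
~~~+~~+~~
~~~~++~~~
~~~~~~~~~
~~~~~~~~~
k=19  ~~~~~~~~~
~~~~~~~~~
~~~+~+>~~
~~~+~~+~~
~~~~++~~~
~~~~~~~~~
~~~~~~~~~
k=20  ~~~~~~~~~
~~~~~~^~~
~~~+~+~~~
~~~+~~+~~
~~~~++~~~
~~~~~~~~~
~~~~~~~~~

1,6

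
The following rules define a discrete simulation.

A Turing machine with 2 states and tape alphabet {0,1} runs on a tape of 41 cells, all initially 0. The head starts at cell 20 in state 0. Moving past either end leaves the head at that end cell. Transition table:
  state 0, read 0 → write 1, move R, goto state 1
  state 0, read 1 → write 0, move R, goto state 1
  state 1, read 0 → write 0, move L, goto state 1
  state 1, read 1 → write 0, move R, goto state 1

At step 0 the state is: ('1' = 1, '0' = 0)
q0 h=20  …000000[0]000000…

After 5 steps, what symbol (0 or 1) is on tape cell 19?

0

step 0: q0 h=20  …000000[0]000000…
step 1: q1 h=21  …000001[0]000000…
step 2: q1 h=20  …000000[1]000000…
step 3: q1 h=21  …000000[0]000000…
step 4: q1 h=20  …000000[0]000000…
step 5: q1 h=19  …000000[0]000000…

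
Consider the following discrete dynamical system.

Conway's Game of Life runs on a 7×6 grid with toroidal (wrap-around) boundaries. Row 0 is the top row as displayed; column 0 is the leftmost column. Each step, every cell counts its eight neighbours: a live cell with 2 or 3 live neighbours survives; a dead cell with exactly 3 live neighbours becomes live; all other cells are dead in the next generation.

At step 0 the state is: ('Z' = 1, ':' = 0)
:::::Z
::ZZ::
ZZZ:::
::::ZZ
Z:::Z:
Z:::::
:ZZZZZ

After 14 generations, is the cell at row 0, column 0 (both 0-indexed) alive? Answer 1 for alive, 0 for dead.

t=0: :::::Z
::ZZ::
ZZZ:::
::::ZZ
Z:::Z:
Z:::::
:ZZZZZ
t=1: ZZ:::Z
Z:ZZ::
ZZZ:ZZ
:::ZZ:
Z:::Z:
Z:Z:::
:ZZZZZ
t=2: ::::::
:::Z::
Z:::::
::Z:::
:Z::Z:
Z:Z:::
:::ZZ:
t=3: :::ZZ:
::::::
::::::
:Z::::
:ZZZ::
:ZZ:ZZ
:::Z::
t=4: :::ZZ:
::::::
::::::
:Z::::
:::ZZ:
ZZ::Z:
:::::Z
t=5: ::::Z:
::::::
::::::
::::::
ZZZZZZ
Z::ZZ:
Z::Z:Z
t=6: ::::ZZ
::::::
::::::
ZZZZZZ
ZZZ:::
::::::
Z::Z::
t=7: ::::ZZ
::::::
ZZZZZZ
:::ZZZ
::::Z:
Z:Z:::
::::ZZ
t=8: ::::ZZ
:ZZ:::
ZZZ:::
:Z::::
::::Z:
:::ZZ:
Z::ZZ:
t=9: ZZZ:ZZ
::ZZ:Z
Z:::::
ZZZ:::
:::ZZ:
::::::
::::::
t=10: ZZZ:ZZ
::ZZ::
Z::Z:Z
ZZZZ:Z
:ZZZ::
::::::
ZZ:::Z
t=11: ::::Z:
::::::
:::::Z
:::::Z
:::ZZ:
::::::
::Z:Z:
t=12: :::Z::
::::::
::::::
:::::Z
::::Z:
::::Z:
:::Z::
t=13: ::::::
::::::
::::::
::::::
::::ZZ
:::ZZ:
:::ZZ:
t=14: ::::::
::::::
::::::
::::::
:::ZZZ
::::::
:::ZZ:

0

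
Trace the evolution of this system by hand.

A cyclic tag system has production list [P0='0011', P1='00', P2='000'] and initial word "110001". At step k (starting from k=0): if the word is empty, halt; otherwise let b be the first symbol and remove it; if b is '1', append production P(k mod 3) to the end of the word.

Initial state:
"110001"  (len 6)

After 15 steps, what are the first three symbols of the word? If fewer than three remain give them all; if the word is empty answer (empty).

000

0) "110001"  (len 6)
1) "100010011"  (len 9)
2) "0001001100"  (len 10)
3) "001001100"  (len 9)
4) "01001100"  (len 8)
5) "1001100"  (len 7)
6) "001100000"  (len 9)
7) "01100000"  (len 8)
8) "1100000"  (len 7)
9) "100000000"  (len 9)
10) "000000000011"  (len 12)
11) "00000000011"  (len 11)
12) "0000000011"  (len 10)
13) "000000011"  (len 9)
14) "00000011"  (len 8)
15) "0000011"  (len 7)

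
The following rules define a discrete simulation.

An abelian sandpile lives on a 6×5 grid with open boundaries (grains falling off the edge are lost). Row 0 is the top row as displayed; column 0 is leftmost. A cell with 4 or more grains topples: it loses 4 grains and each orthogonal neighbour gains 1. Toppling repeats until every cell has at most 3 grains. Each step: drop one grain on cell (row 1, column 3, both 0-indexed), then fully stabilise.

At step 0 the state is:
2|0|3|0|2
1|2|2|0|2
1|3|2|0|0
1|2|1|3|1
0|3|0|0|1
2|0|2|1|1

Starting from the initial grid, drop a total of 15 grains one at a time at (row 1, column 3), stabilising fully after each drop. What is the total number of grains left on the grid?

47

k=0  2|0|3|0|2
1|2|2|0|2
1|3|2|0|0
1|2|1|3|1
0|3|0|0|1
2|0|2|1|1
k=1  2|0|3|0|2
1|2|2|1|2
1|3|2|0|0
1|2|1|3|1
0|3|0|0|1
2|0|2|1|1
k=2  2|0|3|0|2
1|2|2|2|2
1|3|2|0|0
1|2|1|3|1
0|3|0|0|1
2|0|2|1|1
k=3  2|0|3|0|2
1|2|2|3|2
1|3|2|0|0
1|2|1|3|1
0|3|0|0|1
2|0|2|1|1
k=4  2|0|3|1|2
1|2|3|0|3
1|3|2|1|0
1|2|1|3|1
0|3|0|0|1
2|0|2|1|1
k=5  2|0|3|1|2
1|2|3|1|3
1|3|2|1|0
1|2|1|3|1
0|3|0|0|1
2|0|2|1|1
k=6  2|0|3|1|2
1|2|3|2|3
1|3|2|1|0
1|2|1|3|1
0|3|0|0|1
2|0|2|1|1
k=7  2|0|3|1|2
1|2|3|3|3
1|3|2|1|0
1|2|1|3|1
0|3|0|0|1
2|0|2|1|1
k=8  2|1|0|3|3
1|3|1|2|0
1|3|3|2|1
1|2|1|3|1
0|3|0|0|1
2|0|2|1|1
k=9  2|1|0|3|3
1|3|1|3|0
1|3|3|2|1
1|2|1|3|1
0|3|0|0|1
2|0|2|1|1
k=10  2|1|1|1|0
1|3|2|1|2
1|3|3|3|1
1|2|1|3|1
0|3|0|0|1
2|0|2|1|1
k=11  2|1|1|1|0
1|3|2|2|2
1|3|3|3|1
1|2|1|3|1
0|3|0|0|1
2|0|2|1|1
k=12  2|1|1|1|0
1|3|2|3|2
1|3|3|3|1
1|2|1|3|1
0|3|0|0|1
2|0|2|1|1
k=13  2|2|2|2|0
2|1|1|2|3
2|1|2|2|2
1|3|3|0|2
0|3|0|1|1
2|0|2|1|1
k=14  2|2|2|2|0
2|1|1|3|3
2|1|2|2|2
1|3|3|0|2
0|3|0|1|1
2|0|2|1|1
k=15  2|2|2|3|1
2|1|2|1|0
2|1|2|3|3
1|3|3|0|2
0|3|0|1|1
2|0|2|1|1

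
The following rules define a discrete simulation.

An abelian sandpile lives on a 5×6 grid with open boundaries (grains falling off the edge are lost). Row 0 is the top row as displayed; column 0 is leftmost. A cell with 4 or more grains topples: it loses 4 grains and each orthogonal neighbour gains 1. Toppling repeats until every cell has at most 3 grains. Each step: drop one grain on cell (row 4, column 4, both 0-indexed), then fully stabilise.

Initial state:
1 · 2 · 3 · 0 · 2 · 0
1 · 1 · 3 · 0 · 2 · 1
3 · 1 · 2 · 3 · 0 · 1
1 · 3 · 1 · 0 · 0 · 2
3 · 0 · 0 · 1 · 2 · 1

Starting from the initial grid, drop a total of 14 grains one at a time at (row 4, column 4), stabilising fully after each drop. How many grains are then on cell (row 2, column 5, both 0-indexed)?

2

k=0  1 · 2 · 3 · 0 · 2 · 0
1 · 1 · 3 · 0 · 2 · 1
3 · 1 · 2 · 3 · 0 · 1
1 · 3 · 1 · 0 · 0 · 2
3 · 0 · 0 · 1 · 2 · 1
k=1  1 · 2 · 3 · 0 · 2 · 0
1 · 1 · 3 · 0 · 2 · 1
3 · 1 · 2 · 3 · 0 · 1
1 · 3 · 1 · 0 · 0 · 2
3 · 0 · 0 · 1 · 3 · 1
k=2  1 · 2 · 3 · 0 · 2 · 0
1 · 1 · 3 · 0 · 2 · 1
3 · 1 · 2 · 3 · 0 · 1
1 · 3 · 1 · 0 · 1 · 2
3 · 0 · 0 · 2 · 0 · 2
k=3  1 · 2 · 3 · 0 · 2 · 0
1 · 1 · 3 · 0 · 2 · 1
3 · 1 · 2 · 3 · 0 · 1
1 · 3 · 1 · 0 · 1 · 2
3 · 0 · 0 · 2 · 1 · 2
k=4  1 · 2 · 3 · 0 · 2 · 0
1 · 1 · 3 · 0 · 2 · 1
3 · 1 · 2 · 3 · 0 · 1
1 · 3 · 1 · 0 · 1 · 2
3 · 0 · 0 · 2 · 2 · 2
k=5  1 · 2 · 3 · 0 · 2 · 0
1 · 1 · 3 · 0 · 2 · 1
3 · 1 · 2 · 3 · 0 · 1
1 · 3 · 1 · 0 · 1 · 2
3 · 0 · 0 · 2 · 3 · 2
k=6  1 · 2 · 3 · 0 · 2 · 0
1 · 1 · 3 · 0 · 2 · 1
3 · 1 · 2 · 3 · 0 · 1
1 · 3 · 1 · 0 · 2 · 2
3 · 0 · 0 · 3 · 0 · 3
k=7  1 · 2 · 3 · 0 · 2 · 0
1 · 1 · 3 · 0 · 2 · 1
3 · 1 · 2 · 3 · 0 · 1
1 · 3 · 1 · 0 · 2 · 2
3 · 0 · 0 · 3 · 1 · 3
k=8  1 · 2 · 3 · 0 · 2 · 0
1 · 1 · 3 · 0 · 2 · 1
3 · 1 · 2 · 3 · 0 · 1
1 · 3 · 1 · 0 · 2 · 2
3 · 0 · 0 · 3 · 2 · 3
k=9  1 · 2 · 3 · 0 · 2 · 0
1 · 1 · 3 · 0 · 2 · 1
3 · 1 · 2 · 3 · 0 · 1
1 · 3 · 1 · 0 · 2 · 2
3 · 0 · 0 · 3 · 3 · 3
k=10  1 · 2 · 3 · 0 · 2 · 0
1 · 1 · 3 · 0 · 2 · 1
3 · 1 · 2 · 3 · 0 · 1
1 · 3 · 1 · 1 · 3 · 3
3 · 0 · 1 · 0 · 2 · 0
k=11  1 · 2 · 3 · 0 · 2 · 0
1 · 1 · 3 · 0 · 2 · 1
3 · 1 · 2 · 3 · 0 · 1
1 · 3 · 1 · 1 · 3 · 3
3 · 0 · 1 · 0 · 3 · 0
k=12  1 · 2 · 3 · 0 · 2 · 0
1 · 1 · 3 · 0 · 2 · 1
3 · 1 · 2 · 3 · 1 · 2
1 · 3 · 1 · 2 · 1 · 0
3 · 0 · 1 · 1 · 1 · 2
k=13  1 · 2 · 3 · 0 · 2 · 0
1 · 1 · 3 · 0 · 2 · 1
3 · 1 · 2 · 3 · 1 · 2
1 · 3 · 1 · 2 · 1 · 0
3 · 0 · 1 · 1 · 2 · 2
k=14  1 · 2 · 3 · 0 · 2 · 0
1 · 1 · 3 · 0 · 2 · 1
3 · 1 · 2 · 3 · 1 · 2
1 · 3 · 1 · 2 · 1 · 0
3 · 0 · 1 · 1 · 3 · 2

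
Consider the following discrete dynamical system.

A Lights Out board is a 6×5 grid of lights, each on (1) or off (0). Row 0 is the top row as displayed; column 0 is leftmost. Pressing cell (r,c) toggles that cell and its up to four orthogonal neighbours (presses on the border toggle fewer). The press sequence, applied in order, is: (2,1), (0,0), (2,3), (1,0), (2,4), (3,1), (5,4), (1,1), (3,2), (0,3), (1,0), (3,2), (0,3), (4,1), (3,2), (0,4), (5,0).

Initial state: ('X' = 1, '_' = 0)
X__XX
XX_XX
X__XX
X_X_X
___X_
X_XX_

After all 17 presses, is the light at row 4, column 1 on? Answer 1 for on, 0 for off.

0

[0] X__XX
XX_XX
X__XX
X_X_X
___X_
X_XX_
[1] X__XX
X__XX
_XXXX
XXX_X
___X_
X_XX_
[2] _X_XX
___XX
_XXXX
XXX_X
___X_
X_XX_
[3] _X_XX
____X
_X___
XXXXX
___X_
X_XX_
[4] XX_XX
XX__X
XX___
XXXXX
___X_
X_XX_
[5] XX_XX
XX___
XX_XX
XXXX_
___X_
X_XX_
[6] XX_XX
XX___
X__XX
___X_
_X_X_
X_XX_
[7] XX_XX
XX___
X__XX
___X_
_X_XX
X_X_X
[8] X__XX
__X__
XX_XX
___X_
_X_XX
X_X_X
[9] X__XX
__X__
XXXXX
_XX__
_XXXX
X_X_X
[10] X_X__
__XX_
XXXXX
_XX__
_XXXX
X_X_X
[11] __X__
XXXX_
_XXXX
_XX__
_XXXX
X_X_X
[12] __X__
XXXX_
_X_XX
___X_
_X_XX
X_X_X
[13] ___XX
XXX__
_X_XX
___X_
_X_XX
X_X_X
[14] ___XX
XXX__
_X_XX
_X_X_
X_XXX
XXX_X
[15] ___XX
XXX__
_XXXX
__X__
X__XX
XXX_X
[16] _____
XXX_X
_XXXX
__X__
X__XX
XXX_X
[17] _____
XXX_X
_XXXX
__X__
___XX
__X_X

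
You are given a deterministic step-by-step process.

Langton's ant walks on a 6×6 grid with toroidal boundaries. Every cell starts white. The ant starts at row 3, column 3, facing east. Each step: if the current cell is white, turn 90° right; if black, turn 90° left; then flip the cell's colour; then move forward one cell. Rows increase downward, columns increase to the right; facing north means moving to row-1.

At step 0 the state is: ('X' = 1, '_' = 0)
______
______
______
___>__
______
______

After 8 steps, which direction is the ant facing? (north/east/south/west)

[0] ______
______
______
___>__
______
______
[1] ______
______
______
___X__
___v__
______
[2] ______
______
______
___X__
__<X__
______
[3] ______
______
______
__^X__
__XX__
______
[4] ______
______
______
__X>__
__XX__
______
[5] ______
______
___^__
__X___
__XX__
______
[6] ______
______
___X>_
__X___
__XX__
______
[7] ______
______
___XX_
__X_v_
__XX__
______
[8] ______
______
___XX_
__X<X_
__XX__
______

west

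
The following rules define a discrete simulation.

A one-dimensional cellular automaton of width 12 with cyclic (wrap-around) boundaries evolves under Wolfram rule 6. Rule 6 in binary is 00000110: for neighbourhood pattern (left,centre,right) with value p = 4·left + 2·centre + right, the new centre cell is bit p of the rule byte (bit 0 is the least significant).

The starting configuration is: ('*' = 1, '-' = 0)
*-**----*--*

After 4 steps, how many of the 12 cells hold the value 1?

0) *-**----*--*
1) -------**-*-
2) ------*---*-
3) -----**--**-
4) ----*---*---

2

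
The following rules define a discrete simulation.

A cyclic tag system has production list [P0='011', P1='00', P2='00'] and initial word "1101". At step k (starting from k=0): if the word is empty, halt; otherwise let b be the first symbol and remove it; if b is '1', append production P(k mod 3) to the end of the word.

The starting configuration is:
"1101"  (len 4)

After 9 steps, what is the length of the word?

8

k=0  "1101"  (len 4)
k=1  "101011"  (len 6)
k=2  "0101100"  (len 7)
k=3  "101100"  (len 6)
k=4  "01100011"  (len 8)
k=5  "1100011"  (len 7)
k=6  "10001100"  (len 8)
k=7  "0001100011"  (len 10)
k=8  "001100011"  (len 9)
k=9  "01100011"  (len 8)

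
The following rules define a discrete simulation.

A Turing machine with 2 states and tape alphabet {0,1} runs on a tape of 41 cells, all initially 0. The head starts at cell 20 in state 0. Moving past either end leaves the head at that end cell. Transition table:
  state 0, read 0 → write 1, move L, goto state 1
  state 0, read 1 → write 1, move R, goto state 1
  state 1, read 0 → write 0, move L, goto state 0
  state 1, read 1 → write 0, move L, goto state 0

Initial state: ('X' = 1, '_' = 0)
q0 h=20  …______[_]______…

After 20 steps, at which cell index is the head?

0

[0] q0 h=20  …______[_]______…
[1] q1 h=19  …______[_]X_____…
[2] q0 h=18  …______[_]_X____…
[3] q1 h=17  …______[_]X_X___…
[4] q0 h=16  …______[_]_X_X__…
[5] q1 h=15  …______[_]X_X_X_…
[6] q0 h=14  …______[_]_X_X_X…
[7] q1 h=13  …______[_]X_X_X_…
[8] q0 h=12  …______[_]_X_X_X…
[9] q1 h=11  …______[_]X_X_X_…
[10] q0 h=10  …______[_]_X_X_X…
[11] q1 h= 9  …______[_]X_X_X_…
[12] q0 h= 8  …______[_]_X_X_X…
[13] q1 h= 7  …______[_]X_X_X_…
[14] q0 h= 6  |______[_]_X_X_X…
[15] q1 h= 5  |_____[_]X_X_X_…
[16] q0 h= 4  |____[_]_X_X_X…
[17] q1 h= 3  |___[_]X_X_X_…
[18] q0 h= 2  |__[_]_X_X_X…
[19] q1 h= 1  |_[_]X_X_X_…
[20] q0 h= 0  |[_]_X_X_X…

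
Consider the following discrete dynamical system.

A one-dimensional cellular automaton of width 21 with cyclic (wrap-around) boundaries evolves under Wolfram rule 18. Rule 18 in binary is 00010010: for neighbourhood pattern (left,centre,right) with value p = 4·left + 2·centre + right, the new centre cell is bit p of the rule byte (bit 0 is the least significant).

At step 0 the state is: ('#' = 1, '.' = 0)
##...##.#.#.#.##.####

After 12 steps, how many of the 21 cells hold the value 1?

0) ##...##.#.#.#.##.####
1) ..#.#................
2) .#...#...............
3) #.#.#.#..............
4) .......#............#
5) #.....#.#..........#.
6) .#...#...#........#..
7) #.#.#.#.#.#......#.#.
8) ...........#....#....
9) ..........#.#..#.#...
10) .........#...##...#..
11) ........#.#.#..#.#.#.
12) .......#.....##.....#

4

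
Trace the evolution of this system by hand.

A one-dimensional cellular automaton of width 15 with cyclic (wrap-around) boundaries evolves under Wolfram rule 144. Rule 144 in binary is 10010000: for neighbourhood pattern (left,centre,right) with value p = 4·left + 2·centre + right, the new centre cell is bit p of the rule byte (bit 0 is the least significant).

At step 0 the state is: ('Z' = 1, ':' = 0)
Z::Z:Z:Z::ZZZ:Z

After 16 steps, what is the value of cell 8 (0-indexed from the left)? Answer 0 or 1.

1

0) Z::Z:Z:Z::ZZZ:Z
1) :Z::::::Z::Z:::
2) ::Z::::::Z::Z::
3) :::Z::::::Z::Z:
4) ::::Z::::::Z::Z
5) Z::::Z::::::Z::
6) :Z::::Z::::::Z:
7) ::Z::::Z::::::Z
8) Z::Z::::Z::::::
9) :Z::Z::::Z:::::
10) ::Z::Z::::Z::::
11) :::Z::Z::::Z:::
12) ::::Z::Z::::Z::
13) :::::Z::Z::::Z:
14) ::::::Z::Z::::Z
15) Z::::::Z::Z::::
16) :Z::::::Z::Z:::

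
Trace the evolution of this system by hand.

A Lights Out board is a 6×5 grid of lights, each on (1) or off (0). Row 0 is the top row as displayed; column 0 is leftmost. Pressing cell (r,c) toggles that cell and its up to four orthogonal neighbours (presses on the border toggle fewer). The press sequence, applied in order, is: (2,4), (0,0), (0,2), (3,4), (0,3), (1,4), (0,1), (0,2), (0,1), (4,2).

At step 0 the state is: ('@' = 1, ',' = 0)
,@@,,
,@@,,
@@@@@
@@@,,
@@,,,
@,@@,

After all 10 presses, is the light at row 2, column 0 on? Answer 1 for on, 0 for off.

t=0: ,@@,,
,@@,,
@@@@@
@@@,,
@@,,,
@,@@,
t=1: ,@@,,
,@@,@
@@@,,
@@@,@
@@,,,
@,@@,
t=2: @,@,,
@@@,@
@@@,,
@@@,@
@@,,,
@,@@,
t=3: @@,@,
@@,,@
@@@,,
@@@,@
@@,,,
@,@@,
t=4: @@,@,
@@,,@
@@@,@
@@@@,
@@,,@
@,@@,
t=5: @@@,@
@@,@@
@@@,@
@@@@,
@@,,@
@,@@,
t=6: @@@,,
@@,,,
@@@,,
@@@@,
@@,,@
@,@@,
t=7: ,,,,,
@,,,,
@@@,,
@@@@,
@@,,@
@,@@,
t=8: ,@@@,
@,@,,
@@@,,
@@@@,
@@,,@
@,@@,
t=9: @,,@,
@@@,,
@@@,,
@@@@,
@@,,@
@,@@,
t=10: @,,@,
@@@,,
@@@,,
@@,@,
@,@@@
@,,@,

1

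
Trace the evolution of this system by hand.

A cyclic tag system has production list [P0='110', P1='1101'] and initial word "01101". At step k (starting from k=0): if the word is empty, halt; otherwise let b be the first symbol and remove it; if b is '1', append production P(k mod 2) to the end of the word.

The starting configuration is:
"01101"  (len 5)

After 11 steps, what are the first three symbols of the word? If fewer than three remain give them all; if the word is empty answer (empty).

011

step 0: "01101"  (len 5)
step 1: "1101"  (len 4)
step 2: "1011101"  (len 7)
step 3: "011101110"  (len 9)
step 4: "11101110"  (len 8)
step 5: "1101110110"  (len 10)
step 6: "1011101101101"  (len 13)
step 7: "011101101101110"  (len 15)
step 8: "11101101101110"  (len 14)
step 9: "1101101101110110"  (len 16)
step 10: "1011011011101101101"  (len 19)
step 11: "011011011101101101110"  (len 21)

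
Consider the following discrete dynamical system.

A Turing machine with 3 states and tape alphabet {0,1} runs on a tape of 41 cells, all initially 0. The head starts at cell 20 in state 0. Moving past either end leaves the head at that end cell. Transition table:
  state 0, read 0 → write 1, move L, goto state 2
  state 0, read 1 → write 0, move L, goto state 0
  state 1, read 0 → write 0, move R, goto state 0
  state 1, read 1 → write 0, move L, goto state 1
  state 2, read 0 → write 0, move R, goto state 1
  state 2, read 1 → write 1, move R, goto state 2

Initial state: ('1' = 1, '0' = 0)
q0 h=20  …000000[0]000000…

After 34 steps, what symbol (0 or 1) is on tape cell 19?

[0] q0 h=20  …000000[0]000000…
[1] q2 h=19  …000000[0]100000…
[2] q1 h=20  …000000[1]000000…
[3] q1 h=19  …000000[0]000000…
[4] q0 h=20  …000000[0]000000…
[5] q2 h=19  …000000[0]100000…
[6] q1 h=20  …000000[1]000000…
[7] q1 h=19  …000000[0]000000…
[8] q0 h=20  …000000[0]000000…
[9] q2 h=19  …000000[0]100000…
[10] q1 h=20  …000000[1]000000…
[11] q1 h=19  …000000[0]000000…
[12] q0 h=20  …000000[0]000000…
[13] q2 h=19  …000000[0]100000…
[14] q1 h=20  …000000[1]000000…
[15] q1 h=19  …000000[0]000000…
[16] q0 h=20  …000000[0]000000…
[17] q2 h=19  …000000[0]100000…
[18] q1 h=20  …000000[1]000000…
[19] q1 h=19  …000000[0]000000…
[20] q0 h=20  …000000[0]000000…
[21] q2 h=19  …000000[0]100000…
[22] q1 h=20  …000000[1]000000…
[23] q1 h=19  …000000[0]000000…
[24] q0 h=20  …000000[0]000000…
[25] q2 h=19  …000000[0]100000…
[26] q1 h=20  …000000[1]000000…
[27] q1 h=19  …000000[0]000000…
[28] q0 h=20  …000000[0]000000…
[29] q2 h=19  …000000[0]100000…
[30] q1 h=20  …000000[1]000000…
[31] q1 h=19  …000000[0]000000…
[32] q0 h=20  …000000[0]000000…
[33] q2 h=19  …000000[0]100000…
[34] q1 h=20  …000000[1]000000…

0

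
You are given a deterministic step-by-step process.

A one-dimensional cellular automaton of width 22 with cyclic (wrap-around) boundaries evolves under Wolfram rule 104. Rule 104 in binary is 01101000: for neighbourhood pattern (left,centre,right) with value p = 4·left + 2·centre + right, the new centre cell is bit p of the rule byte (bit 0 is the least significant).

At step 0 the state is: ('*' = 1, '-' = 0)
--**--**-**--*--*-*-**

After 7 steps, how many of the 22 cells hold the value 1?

2

0) --**--**-**--*--*-*-**
1) --**--*****------*-***
2) --**--*---*-------**-*
3) --**--------------***-
4) --**--------------*-*-
5) --**---------------*--
6) --**------------------
7) --**------------------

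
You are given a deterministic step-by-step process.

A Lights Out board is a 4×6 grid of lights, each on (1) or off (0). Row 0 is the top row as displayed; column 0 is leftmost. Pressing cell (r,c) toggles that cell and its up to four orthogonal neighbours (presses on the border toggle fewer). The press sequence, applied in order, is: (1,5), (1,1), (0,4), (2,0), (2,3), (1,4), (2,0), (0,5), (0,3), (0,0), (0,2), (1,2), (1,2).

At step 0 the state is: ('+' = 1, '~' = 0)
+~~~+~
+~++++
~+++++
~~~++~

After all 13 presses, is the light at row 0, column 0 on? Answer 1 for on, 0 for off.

0

0) +~~~+~
+~++++
~+++++
~~~++~
1) +~~~++
+~++~~
~++++~
~~~++~
2) ++~~++
~+~+~~
~~+++~
~~~++~
3) ++~+~~
~+~++~
~~+++~
~~~++~
4) ++~+~~
++~++~
+++++~
+~~++~
5) ++~+~~
++~~+~
++~~~~
+~~~+~
6) ++~++~
++~+~+
++~~+~
+~~~+~
7) ++~++~
~+~+~+
~~~~+~
~~~~+~
8) ++~+~+
~+~+~~
~~~~+~
~~~~+~
9) +++~++
~+~~~~
~~~~+~
~~~~+~
10) ~~+~++
++~~~~
~~~~+~
~~~~+~
11) ~+~+++
+++~~~
~~~~+~
~~~~+~
12) ~+++++
+~~+~~
~~+~+~
~~~~+~
13) ~+~+++
+++~~~
~~~~+~
~~~~+~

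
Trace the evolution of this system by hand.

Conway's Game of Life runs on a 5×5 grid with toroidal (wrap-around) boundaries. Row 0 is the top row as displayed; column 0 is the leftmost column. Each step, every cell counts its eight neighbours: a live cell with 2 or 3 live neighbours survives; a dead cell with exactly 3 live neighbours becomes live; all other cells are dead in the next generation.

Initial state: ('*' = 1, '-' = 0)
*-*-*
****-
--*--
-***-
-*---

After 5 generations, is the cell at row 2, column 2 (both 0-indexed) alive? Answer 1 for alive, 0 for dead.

0

0) *-*-*
****-
--*--
-***-
-*---
1) ----*
*----
*---*
-*-*-
----*
2) *---*
*----
**--*
---*-
*--**
3) -*-*-
-----
**--*
-***-
*--*-
4) --*-*
-**-*
**-**
---*-
*--*-
5) --*-*
-----
-*---
-*-*-
--**-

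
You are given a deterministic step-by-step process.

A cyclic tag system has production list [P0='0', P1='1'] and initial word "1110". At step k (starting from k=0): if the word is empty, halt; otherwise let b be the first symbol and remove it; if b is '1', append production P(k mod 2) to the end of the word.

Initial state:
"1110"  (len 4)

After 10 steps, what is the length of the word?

0

step 0: "1110"  (len 4)
step 1: "1100"  (len 4)
step 2: "1001"  (len 4)
step 3: "0010"  (len 4)
step 4: "010"  (len 3)
step 5: "10"  (len 2)
step 6: "01"  (len 2)
step 7: "1"  (len 1)
step 8: "1"  (len 1)
step 9: "0"  (len 1)
step 10: (halted — word empty)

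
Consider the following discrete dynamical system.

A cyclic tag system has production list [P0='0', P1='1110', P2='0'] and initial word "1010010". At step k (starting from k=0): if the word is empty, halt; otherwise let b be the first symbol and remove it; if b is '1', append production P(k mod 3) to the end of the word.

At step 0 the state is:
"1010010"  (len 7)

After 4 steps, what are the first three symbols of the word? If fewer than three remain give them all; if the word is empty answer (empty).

010

k=0  "1010010"  (len 7)
k=1  "0100100"  (len 7)
k=2  "100100"  (len 6)
k=3  "001000"  (len 6)
k=4  "01000"  (len 5)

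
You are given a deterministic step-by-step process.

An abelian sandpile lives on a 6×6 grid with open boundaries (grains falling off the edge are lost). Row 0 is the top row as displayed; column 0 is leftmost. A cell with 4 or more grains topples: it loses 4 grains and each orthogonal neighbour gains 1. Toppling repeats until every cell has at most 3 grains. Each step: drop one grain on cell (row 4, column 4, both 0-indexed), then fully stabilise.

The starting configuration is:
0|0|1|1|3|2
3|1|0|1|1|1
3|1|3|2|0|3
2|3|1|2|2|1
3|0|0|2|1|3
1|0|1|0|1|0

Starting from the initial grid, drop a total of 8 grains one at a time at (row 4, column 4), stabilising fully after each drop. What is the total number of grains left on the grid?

55

gen 0: 0|0|1|1|3|2
3|1|0|1|1|1
3|1|3|2|0|3
2|3|1|2|2|1
3|0|0|2|1|3
1|0|1|0|1|0
gen 1: 0|0|1|1|3|2
3|1|0|1|1|1
3|1|3|2|0|3
2|3|1|2|2|1
3|0|0|2|2|3
1|0|1|0|1|0
gen 2: 0|0|1|1|3|2
3|1|0|1|1|1
3|1|3|2|0|3
2|3|1|2|2|1
3|0|0|2|3|3
1|0|1|0|1|0
gen 3: 0|0|1|1|3|2
3|1|0|1|1|1
3|1|3|2|0|3
2|3|1|2|3|2
3|0|0|3|1|0
1|0|1|0|2|1
gen 4: 0|0|1|1|3|2
3|1|0|1|1|1
3|1|3|2|0|3
2|3|1|2|3|2
3|0|0|3|2|0
1|0|1|0|2|1
gen 5: 0|0|1|1|3|2
3|1|0|1|1|1
3|1|3|2|0|3
2|3|1|2|3|2
3|0|0|3|3|0
1|0|1|0|2|1
gen 6: 0|0|1|1|3|2
3|1|0|1|1|1
3|1|3|3|1|3
2|3|2|0|1|3
3|0|1|1|2|1
1|0|1|1|3|1
gen 7: 0|0|1|1|3|2
3|1|0|1|1|1
3|1|3|3|1|3
2|3|2|0|1|3
3|0|1|1|3|1
1|0|1|1|3|1
gen 8: 0|0|1|1|3|2
3|1|0|1|1|1
3|1|3|3|1|3
2|3|2|0|2|3
3|0|1|2|1|2
1|0|1|2|0|2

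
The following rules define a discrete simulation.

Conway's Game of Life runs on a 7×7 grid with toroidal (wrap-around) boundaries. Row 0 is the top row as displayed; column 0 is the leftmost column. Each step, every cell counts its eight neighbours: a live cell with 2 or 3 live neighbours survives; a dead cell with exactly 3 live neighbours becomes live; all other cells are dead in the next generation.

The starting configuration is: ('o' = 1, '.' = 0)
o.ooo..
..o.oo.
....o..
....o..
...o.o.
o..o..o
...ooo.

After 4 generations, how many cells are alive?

16

[0] o.ooo..
..o.oo.
....o..
....o..
...o.o.
o..o..o
...ooo.
[1] .oo...o
.oo..o.
....o..
...ooo.
...o.oo
..oo..o
oo...o.
[2] .....oo
oooo.o.
..o....
...o..o
......o
.ooo...
...o.o.
[3] oo.o.o.
oooooo.
o...o.o
.......
o..o...
..ooo..
...o.oo
[4] .......
.......
o.o.o.o
o.....o
..ooo..
..o..oo
oo...oo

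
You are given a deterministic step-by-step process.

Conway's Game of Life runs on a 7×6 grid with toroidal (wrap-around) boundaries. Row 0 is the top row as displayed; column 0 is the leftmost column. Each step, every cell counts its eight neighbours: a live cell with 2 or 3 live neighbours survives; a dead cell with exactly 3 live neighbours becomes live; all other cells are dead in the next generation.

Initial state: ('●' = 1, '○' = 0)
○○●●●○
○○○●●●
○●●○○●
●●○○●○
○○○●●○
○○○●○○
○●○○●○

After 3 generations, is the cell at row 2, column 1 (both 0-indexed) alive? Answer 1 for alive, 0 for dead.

step 0: ○○●●●○
○○○●●●
○●●○○●
●●○○●○
○○○●●○
○○○●○○
○●○○●○
step 1: ○○●○○○
●●○○○●
○●●○○○
●●○○●○
○○●●●●
○○●●○○
○○○○●○
step 2: ●●○○○●
●○○○○○
○○●○○○
●○○○●○
●○○○○●
○○●○○●
○○●○○○
step 3: ●●○○○●
●○○○○●
○●○○○●
●●○○○○
●●○○●○
●●○○○●
○○●○○●

1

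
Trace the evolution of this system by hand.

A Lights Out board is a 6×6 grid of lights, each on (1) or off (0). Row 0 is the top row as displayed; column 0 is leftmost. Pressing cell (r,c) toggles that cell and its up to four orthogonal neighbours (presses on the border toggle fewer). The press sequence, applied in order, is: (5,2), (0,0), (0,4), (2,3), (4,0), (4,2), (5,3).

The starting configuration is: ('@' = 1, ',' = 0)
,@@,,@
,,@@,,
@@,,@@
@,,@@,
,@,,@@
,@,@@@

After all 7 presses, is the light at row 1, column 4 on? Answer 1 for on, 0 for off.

gen 0: ,@@,,@
,,@@,,
@@,,@@
@,,@@,
,@,,@@
,@,@@@
gen 1: ,@@,,@
,,@@,,
@@,,@@
@,,@@,
,@@,@@
,,@,@@
gen 2: @,@,,@
@,@@,,
@@,,@@
@,,@@,
,@@,@@
,,@,@@
gen 3: @,@@@,
@,@@@,
@@,,@@
@,,@@,
,@@,@@
,,@,@@
gen 4: @,@@@,
@,@,@,
@@@@,@
@,,,@,
,@@,@@
,,@,@@
gen 5: @,@@@,
@,@,@,
@@@@,@
,,,,@,
@,@,@@
@,@,@@
gen 6: @,@@@,
@,@,@,
@@@@,@
,,@,@,
@@,@@@
@,,,@@
gen 7: @,@@@,
@,@,@,
@@@@,@
,,@,@,
@@,,@@
@,@@,@

1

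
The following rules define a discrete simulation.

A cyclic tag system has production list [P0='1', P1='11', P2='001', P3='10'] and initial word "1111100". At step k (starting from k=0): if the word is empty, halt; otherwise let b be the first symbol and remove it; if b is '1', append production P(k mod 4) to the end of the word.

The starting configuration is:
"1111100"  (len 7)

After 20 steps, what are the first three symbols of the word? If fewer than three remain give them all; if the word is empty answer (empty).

111

gen 0: "1111100"  (len 7)
gen 1: "1111001"  (len 7)
gen 2: "11100111"  (len 8)
gen 3: "1100111001"  (len 10)
gen 4: "10011100110"  (len 11)
gen 5: "00111001101"  (len 11)
gen 6: "0111001101"  (len 10)
gen 7: "111001101"  (len 9)
gen 8: "1100110110"  (len 10)
gen 9: "1001101101"  (len 10)
gen 10: "00110110111"  (len 11)
gen 11: "0110110111"  (len 10)
gen 12: "110110111"  (len 9)
gen 13: "101101111"  (len 9)
gen 14: "0110111111"  (len 10)
gen 15: "110111111"  (len 9)
gen 16: "1011111110"  (len 10)
gen 17: "0111111101"  (len 10)
gen 18: "111111101"  (len 9)
gen 19: "11111101001"  (len 11)
gen 20: "111110100110"  (len 12)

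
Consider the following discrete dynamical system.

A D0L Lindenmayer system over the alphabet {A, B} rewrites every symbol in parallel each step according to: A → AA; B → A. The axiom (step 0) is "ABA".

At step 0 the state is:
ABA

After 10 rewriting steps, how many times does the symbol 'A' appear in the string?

2560

step 0: ABA
step 1: AAAAA
step 2: AAAAAAAAAA
step 3: AAAAAAAAAAAAAAAAAAAA
step 4: AAAAAAAAAAAAAAAAAAAAAAAAAAAAAAAAAAAAAAAA
step 5: AAAAAAAAAAAAAAAAAAAAAAAAAAAAAAAAAAAAAAAAAAAAAAAAAAAAAAAAAAAAAAAAAAAAAAAAAAAAAAAA
step 6: AAAAAAAAAAAAAAAAAAAAAAAAAAAAAAAAAAAAAAAAAAAAAAAAAAAAAAAAAA…AAAAAAAAAAAAAAAAAAAAAAAAAAAAAAAAAAAAAAAAAAAAAAAAAAAAAAAAAA  (len 160)
step 7: AAAAAAAAAAAAAAAAAAAAAAAAAAAAAAAAAAAAAAAAAAAAAAAAAAAAAAAAAA…AAAAAAAAAAAAAAAAAAAAAAAAAAAAAAAAAAAAAAAAAAAAAAAAAAAAAAAAAA  (len 320)
step 8: AAAAAAAAAAAAAAAAAAAAAAAAAAAAAAAAAAAAAAAAAAAAAAAAAAAAAAAAAA…AAAAAAAAAAAAAAAAAAAAAAAAAAAAAAAAAAAAAAAAAAAAAAAAAAAAAAAAAA  (len 640)
step 9: AAAAAAAAAAAAAAAAAAAAAAAAAAAAAAAAAAAAAAAAAAAAAAAAAAAAAAAAAA…AAAAAAAAAAAAAAAAAAAAAAAAAAAAAAAAAAAAAAAAAAAAAAAAAAAAAAAAAA  (len 1280)
step 10: AAAAAAAAAAAAAAAAAAAAAAAAAAAAAAAAAAAAAAAAAAAAAAAAAAAAAAAAAA…AAAAAAAAAAAAAAAAAAAAAAAAAAAAAAAAAAAAAAAAAAAAAAAAAAAAAAAAAA  (len 2560)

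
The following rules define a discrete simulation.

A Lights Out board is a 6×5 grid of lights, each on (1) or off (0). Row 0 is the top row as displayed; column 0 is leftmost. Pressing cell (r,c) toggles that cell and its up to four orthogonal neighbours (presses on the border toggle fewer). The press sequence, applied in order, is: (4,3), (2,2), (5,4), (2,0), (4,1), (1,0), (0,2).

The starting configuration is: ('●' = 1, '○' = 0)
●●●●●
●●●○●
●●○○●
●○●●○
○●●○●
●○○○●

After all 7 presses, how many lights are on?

16

step 0: ●●●●●
●●●○●
●●○○●
●○●●○
○●●○●
●○○○●
step 1: ●●●●●
●●●○●
●●○○●
●○●○○
○●○●○
●○○●●
step 2: ●●●●●
●●○○●
●○●●●
●○○○○
○●○●○
●○○●●
step 3: ●●●●●
●●○○●
●○●●●
●○○○○
○●○●●
●○○○○
step 4: ●●●●●
○●○○●
○●●●●
○○○○○
○●○●●
●○○○○
step 5: ●●●●●
○●○○●
○●●●●
○●○○○
●○●●●
●●○○○
step 6: ○●●●●
●○○○●
●●●●●
○●○○○
●○●●●
●●○○○
step 7: ○○○○●
●○●○●
●●●●●
○●○○○
●○●●●
●●○○○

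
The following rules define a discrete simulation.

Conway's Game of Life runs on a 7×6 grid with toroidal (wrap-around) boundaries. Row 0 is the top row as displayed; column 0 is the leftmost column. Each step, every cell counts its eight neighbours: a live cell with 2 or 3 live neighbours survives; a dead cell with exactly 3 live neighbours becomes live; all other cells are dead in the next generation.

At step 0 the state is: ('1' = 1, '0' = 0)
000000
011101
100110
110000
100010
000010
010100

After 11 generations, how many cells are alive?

2

[0] 000000
011101
100110
110000
100010
000010
010100
[1] 110110
111101
000110
110110
110000
000111
000000
[2] 000110
000000
000000
110110
010000
100011
101000
[3] 000100
000000
000000
111000
011100
100001
110000
[4] 000000
000000
010000
100100
000101
000001
110001
[5] 100000
000000
000000
101010
100001
000001
100001
[6] 100001
000000
000000
110000
110010
000010
100001
[7] 100001
000000
000000
110001
110000
010010
100010
[8] 100001
000000
100000
010001
001000
010000
110010
[9] 110001
100001
100000
110000
111000
111000
010000
[10] 010001
000000
000000
001001
000001
000000
000001
[11] 100000
000000
000000
000000
000000
000000
100000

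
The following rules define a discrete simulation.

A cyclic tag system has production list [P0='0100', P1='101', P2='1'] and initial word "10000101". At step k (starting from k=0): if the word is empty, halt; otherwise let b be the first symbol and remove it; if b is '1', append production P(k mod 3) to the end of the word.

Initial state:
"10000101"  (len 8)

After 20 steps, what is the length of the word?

12

t=0: "10000101"  (len 8)
t=1: "00001010100"  (len 11)
t=2: "0001010100"  (len 10)
t=3: "001010100"  (len 9)
t=4: "01010100"  (len 8)
t=5: "1010100"  (len 7)
t=6: "0101001"  (len 7)
t=7: "101001"  (len 6)
t=8: "01001101"  (len 8)
t=9: "1001101"  (len 7)
t=10: "0011010100"  (len 10)
t=11: "011010100"  (len 9)
t=12: "11010100"  (len 8)
t=13: "10101000100"  (len 11)
t=14: "0101000100101"  (len 13)
t=15: "101000100101"  (len 12)
t=16: "010001001010100"  (len 15)
t=17: "10001001010100"  (len 14)
t=18: "00010010101001"  (len 14)
t=19: "0010010101001"  (len 13)
t=20: "010010101001"  (len 12)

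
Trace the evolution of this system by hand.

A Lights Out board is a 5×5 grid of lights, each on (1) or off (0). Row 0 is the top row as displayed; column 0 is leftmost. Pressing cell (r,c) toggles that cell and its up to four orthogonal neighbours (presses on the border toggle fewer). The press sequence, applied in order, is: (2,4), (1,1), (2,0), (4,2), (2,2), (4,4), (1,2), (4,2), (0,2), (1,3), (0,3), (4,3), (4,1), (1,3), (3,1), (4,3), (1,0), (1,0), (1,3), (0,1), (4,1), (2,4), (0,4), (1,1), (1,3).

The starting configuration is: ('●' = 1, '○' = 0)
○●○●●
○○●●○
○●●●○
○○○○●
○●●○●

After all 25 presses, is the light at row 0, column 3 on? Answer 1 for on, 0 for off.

0) ○●○●●
○○●●○
○●●●○
○○○○●
○●●○●
1) ○●○●●
○○●●●
○●●○●
○○○○○
○●●○●
2) ○○○●●
●●○●●
○○●○●
○○○○○
○●●○●
3) ○○○●●
○●○●●
●●●○●
●○○○○
○●●○●
4) ○○○●●
○●○●●
●●●○●
●○●○○
○○○●●
5) ○○○●●
○●●●●
●○○●●
●○○○○
○○○●●
6) ○○○●●
○●●●●
●○○●●
●○○○●
○○○○○
7) ○○●●●
○○○○●
●○●●●
●○○○●
○○○○○
8) ○○●●●
○○○○●
●○●●●
●○●○●
○●●●○
9) ○●○○●
○○●○●
●○●●●
●○●○●
○●●●○
10) ○●○●●
○○○●○
●○●○●
●○●○●
○●●●○
11) ○●●○○
○○○○○
●○●○●
●○●○●
○●●●○
12) ○●●○○
○○○○○
●○●○●
●○●●●
○●○○●
13) ○●●○○
○○○○○
●○●○●
●●●●●
●○●○●
14) ○●●●○
○○●●●
●○●●●
●●●●●
●○●○●
15) ○●●●○
○○●●●
●●●●●
○○○●●
●●●○●
16) ○●●●○
○○●●●
●●●●●
○○○○●
●●○●○
17) ●●●●○
●●●●●
○●●●●
○○○○●
●●○●○
18) ○●●●○
○○●●●
●●●●●
○○○○●
●●○●○
19) ○●●○○
○○○○○
●●●○●
○○○○●
●●○●○
20) ●○○○○
○●○○○
●●●○●
○○○○●
●●○●○
21) ●○○○○
○●○○○
●●●○●
○●○○●
○○●●○
22) ●○○○○
○●○○●
●●●●○
○●○○○
○○●●○
23) ●○○●●
○●○○○
●●●●○
○●○○○
○○●●○
24) ●●○●●
●○●○○
●○●●○
○●○○○
○○●●○
25) ●●○○●
●○○●●
●○●○○
○●○○○
○○●●○

0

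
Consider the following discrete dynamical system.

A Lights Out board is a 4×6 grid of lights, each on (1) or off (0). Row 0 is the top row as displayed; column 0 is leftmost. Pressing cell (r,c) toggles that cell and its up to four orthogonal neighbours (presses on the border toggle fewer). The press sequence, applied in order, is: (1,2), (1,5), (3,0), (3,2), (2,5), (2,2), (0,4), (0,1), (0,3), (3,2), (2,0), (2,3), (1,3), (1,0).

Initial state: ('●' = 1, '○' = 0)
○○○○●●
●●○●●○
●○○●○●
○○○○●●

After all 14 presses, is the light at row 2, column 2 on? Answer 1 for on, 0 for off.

t=0: ○○○○●●
●●○●●○
●○○●○●
○○○○●●
t=1: ○○●○●●
●○●○●○
●○●●○●
○○○○●●
t=2: ○○●○●○
●○●○○●
●○●●○○
○○○○●●
t=3: ○○●○●○
●○●○○●
○○●●○○
●●○○●●
t=4: ○○●○●○
●○●○○●
○○○●○○
●○●●●●
t=5: ○○●○●○
●○●○○○
○○○●●●
●○●●●○
t=6: ○○●○●○
●○○○○○
○●●○●●
●○○●●○
t=7: ○○●●○●
●○○○●○
○●●○●●
●○○●●○
t=8: ●●○●○●
●●○○●○
○●●○●●
●○○●●○
t=9: ●●●○●●
●●○●●○
○●●○●●
●○○●●○
t=10: ●●●○●●
●●○●●○
○●○○●●
●●●○●○
t=11: ●●●○●●
○●○●●○
●○○○●●
○●●○●○
t=12: ●●●○●●
○●○○●○
●○●●○●
○●●●●○
t=13: ●●●●●●
○●●●○○
●○●○○●
○●●●●○
t=14: ○●●●●●
●○●●○○
○○●○○●
○●●●●○

1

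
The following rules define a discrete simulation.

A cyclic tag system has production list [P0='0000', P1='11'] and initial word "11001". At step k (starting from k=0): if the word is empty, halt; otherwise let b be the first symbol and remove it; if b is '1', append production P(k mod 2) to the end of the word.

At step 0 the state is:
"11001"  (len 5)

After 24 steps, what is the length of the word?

9

gen 0: "11001"  (len 5)
gen 1: "10010000"  (len 8)
gen 2: "001000011"  (len 9)
gen 3: "01000011"  (len 8)
gen 4: "1000011"  (len 7)
gen 5: "0000110000"  (len 10)
gen 6: "000110000"  (len 9)
gen 7: "00110000"  (len 8)
gen 8: "0110000"  (len 7)
gen 9: "110000"  (len 6)
gen 10: "1000011"  (len 7)
gen 11: "0000110000"  (len 10)
gen 12: "000110000"  (len 9)
gen 13: "00110000"  (len 8)
gen 14: "0110000"  (len 7)
gen 15: "110000"  (len 6)
gen 16: "1000011"  (len 7)
gen 17: "0000110000"  (len 10)
gen 18: "000110000"  (len 9)
gen 19: "00110000"  (len 8)
gen 20: "0110000"  (len 7)
gen 21: "110000"  (len 6)
gen 22: "1000011"  (len 7)
gen 23: "0000110000"  (len 10)
gen 24: "000110000"  (len 9)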